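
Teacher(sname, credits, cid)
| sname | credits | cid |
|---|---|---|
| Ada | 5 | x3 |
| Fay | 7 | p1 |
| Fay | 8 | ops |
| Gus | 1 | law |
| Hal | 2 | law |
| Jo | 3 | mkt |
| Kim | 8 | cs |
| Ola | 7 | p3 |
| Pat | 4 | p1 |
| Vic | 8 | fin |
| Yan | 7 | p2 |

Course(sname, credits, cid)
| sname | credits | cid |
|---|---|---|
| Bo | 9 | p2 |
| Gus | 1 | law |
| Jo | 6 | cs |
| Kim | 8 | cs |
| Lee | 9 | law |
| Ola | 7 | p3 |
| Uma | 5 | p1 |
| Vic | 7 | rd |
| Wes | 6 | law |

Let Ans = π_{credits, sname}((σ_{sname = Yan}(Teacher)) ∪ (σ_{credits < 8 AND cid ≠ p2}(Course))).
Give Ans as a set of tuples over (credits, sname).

{(1, Gus), (5, Uma), (6, Jo), (6, Wes), (7, Ola), (7, Vic), (7, Yan)}

σ[sname = Yan]: keep tuples satisfying sname = Yan → {(Yan, 7, p2)}
σ[credits < 8 AND cid ≠ p2]: keep tuples satisfying credits < 8 AND cid ≠ p2 → {(Gus, 1, law), (Jo, 6, cs), (Ola, 7, p3), (Uma, 5, p1), (Vic, 7, rd), (Wes, 6, law)}
Set union of the two operands is {(Gus, 1, law), (Jo, 6, cs), (Ola, 7, p3), (Uma, 5, p1), (Vic, 7, rd), (Wes, 6, law), (Yan, 7, p2)}.
π[credits, sname]: project onto (credits, sname) → {(1, Gus), (5, Uma), (6, Jo), (6, Wes), (7, Ola), (7, Vic), (7, Yan)}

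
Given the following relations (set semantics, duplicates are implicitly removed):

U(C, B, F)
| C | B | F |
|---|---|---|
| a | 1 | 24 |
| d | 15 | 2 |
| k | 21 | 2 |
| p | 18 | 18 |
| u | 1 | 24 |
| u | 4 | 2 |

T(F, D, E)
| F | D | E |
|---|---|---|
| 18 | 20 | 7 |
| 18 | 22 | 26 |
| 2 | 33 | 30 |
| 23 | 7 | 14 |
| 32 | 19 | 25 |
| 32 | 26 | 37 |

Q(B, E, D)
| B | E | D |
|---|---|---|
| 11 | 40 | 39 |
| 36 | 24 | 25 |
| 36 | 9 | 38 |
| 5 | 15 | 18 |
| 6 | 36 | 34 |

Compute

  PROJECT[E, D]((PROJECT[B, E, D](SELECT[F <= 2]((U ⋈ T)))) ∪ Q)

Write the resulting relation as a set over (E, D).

{(15, 18), (24, 25), (30, 33), (36, 34), (40, 39), (9, 38)}

U ⋈ T (natural join on F): {(d, 15, 2, 33, 30), (k, 21, 2, 33, 30), (p, 18, 18, 20, 7), (p, 18, 18, 22, 26), (u, 4, 2, 33, 30)}
σ[F <= 2]: keep tuples satisfying F <= 2 → {(d, 15, 2, 33, 30), (k, 21, 2, 33, 30), (u, 4, 2, 33, 30)}
Keep only column(s) B, E, D: {(15, 30, 33), (21, 30, 33), (4, 30, 33)}
Union: {(15, 30, 33), (21, 30, 33), (4, 30, 33)} with {(11, 40, 39), (36, 24, 25), (36, 9, 38), (5, 15, 18), (6, 36, 34)} → {(11, 40, 39), (15, 30, 33), (21, 30, 33), (36, 24, 25), (36, 9, 38), (4, 30, 33), (5, 15, 18), (6, 36, 34)}
Keep only column(s) E, D (2 duplicate(s) eliminated): {(15, 18), (24, 25), (30, 33), (36, 34), (40, 39), (9, 38)}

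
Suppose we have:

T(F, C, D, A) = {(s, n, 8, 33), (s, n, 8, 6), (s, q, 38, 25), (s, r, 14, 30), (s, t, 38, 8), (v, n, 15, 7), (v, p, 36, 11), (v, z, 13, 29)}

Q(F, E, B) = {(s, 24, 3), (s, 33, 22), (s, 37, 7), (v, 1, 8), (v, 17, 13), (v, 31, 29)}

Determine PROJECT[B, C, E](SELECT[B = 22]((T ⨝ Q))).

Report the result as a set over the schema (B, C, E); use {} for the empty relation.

{(22, n, 33), (22, q, 33), (22, r, 33), (22, t, 33)}

Natural join on F: {(s, n, 8, 33, 24, 3), (s, n, 8, 33, 33, 22), (s, n, 8, 33, 37, 7), (s, n, 8, 6, 24, 3), (s, n, 8, 6, 33, 22), (s, n, 8, 6, 37, 7), (s, q, 38, 25, 24, 3), (s, q, 38, 25, 33, 22), (s, q, 38, 25, 37, 7), (s, r, 14, 30, 24, 3), (s, r, 14, 30, 33, 22), (s, r, 14, 30, 37, 7), (s, t, 38, 8, 24, 3), (s, t, 38, 8, 33, 22), (s, t, 38, 8, 37, 7), (v, n, 15, 7, 1, 8), (v, n, 15, 7, 17, 13), (v, n, 15, 7, 31, 29), (v, p, 36, 11, 1, 8), (v, p, 36, 11, 17, 13), (v, p, 36, 11, 31, 29), (v, z, 13, 29, 1, 8), (v, z, 13, 29, 17, 13), (v, z, 13, 29, 31, 29)}
σ[B = 22]: keep tuples satisfying B = 22 → {(s, n, 8, 33, 33, 22), (s, n, 8, 6, 33, 22), (s, q, 38, 25, 33, 22), (s, r, 14, 30, 33, 22), (s, t, 38, 8, 33, 22)}
π_{B, C, E} gives {(22, n, 33), (22, q, 33), (22, r, 33), (22, t, 33)} (1 duplicate(s) eliminated).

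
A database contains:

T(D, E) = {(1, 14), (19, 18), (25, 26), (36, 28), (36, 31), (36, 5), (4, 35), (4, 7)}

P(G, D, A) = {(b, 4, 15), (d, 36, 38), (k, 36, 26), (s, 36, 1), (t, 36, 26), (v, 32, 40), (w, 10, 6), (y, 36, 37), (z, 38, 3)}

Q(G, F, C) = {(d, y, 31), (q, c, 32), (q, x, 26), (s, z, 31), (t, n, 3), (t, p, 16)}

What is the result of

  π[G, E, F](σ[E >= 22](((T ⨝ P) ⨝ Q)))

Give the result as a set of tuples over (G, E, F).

{(d, 28, y), (d, 31, y), (s, 28, z), (s, 31, z), (t, 28, n), (t, 28, p), (t, 31, n), (t, 31, p)}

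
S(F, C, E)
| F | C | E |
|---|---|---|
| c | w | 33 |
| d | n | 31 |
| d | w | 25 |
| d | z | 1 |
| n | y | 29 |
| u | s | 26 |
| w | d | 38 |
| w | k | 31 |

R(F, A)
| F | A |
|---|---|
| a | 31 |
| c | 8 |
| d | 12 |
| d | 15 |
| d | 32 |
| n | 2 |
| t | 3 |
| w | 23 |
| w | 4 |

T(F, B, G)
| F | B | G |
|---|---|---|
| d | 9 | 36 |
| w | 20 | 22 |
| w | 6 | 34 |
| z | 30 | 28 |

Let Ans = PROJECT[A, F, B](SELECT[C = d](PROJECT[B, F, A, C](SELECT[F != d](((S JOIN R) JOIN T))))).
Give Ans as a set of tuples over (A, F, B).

{(23, w, 20), (23, w, 6), (4, w, 20), (4, w, 6)}

S ⋈ R (natural join on F): {(c, w, 33, 8), (d, n, 31, 12), (d, n, 31, 15), (d, n, 31, 32), (d, w, 25, 12), (d, w, 25, 15), (d, w, 25, 32), (d, z, 1, 12), (d, z, 1, 15), (d, z, 1, 32), (n, y, 29, 2), (w, d, 38, 23), (w, d, 38, 4), (w, k, 31, 23), (w, k, 31, 4)}
(S JOIN R) ⋈ T (natural join on F): {(d, n, 31, 12, 9, 36), (d, n, 31, 15, 9, 36), (d, n, 31, 32, 9, 36), (d, w, 25, 12, 9, 36), (d, w, 25, 15, 9, 36), (d, w, 25, 32, 9, 36), (d, z, 1, 12, 9, 36), (d, z, 1, 15, 9, 36), (d, z, 1, 32, 9, 36), (w, d, 38, 23, 20, 22), (w, d, 38, 23, 6, 34), (w, d, 38, 4, 20, 22), (w, d, 38, 4, 6, 34), (w, k, 31, 23, 20, 22), (w, k, 31, 23, 6, 34), (w, k, 31, 4, 20, 22), (w, k, 31, 4, 6, 34)}
σ[F != d]: keep tuples satisfying F != d → {(w, d, 38, 23, 20, 22), (w, d, 38, 23, 6, 34), (w, d, 38, 4, 20, 22), (w, d, 38, 4, 6, 34), (w, k, 31, 23, 20, 22), (w, k, 31, 23, 6, 34), (w, k, 31, 4, 20, 22), (w, k, 31, 4, 6, 34)}
π[B, F, A, C]: project onto (B, F, A, C) → {(20, w, 23, d), (20, w, 23, k), (20, w, 4, d), (20, w, 4, k), (6, w, 23, d), (6, w, 23, k), (6, w, 4, d), (6, w, 4, k)}
σ[C = d]: keep tuples satisfying C = d → {(20, w, 23, d), (20, w, 4, d), (6, w, 23, d), (6, w, 4, d)}
π[A, F, B]: project onto (A, F, B) → {(23, w, 20), (23, w, 6), (4, w, 20), (4, w, 6)}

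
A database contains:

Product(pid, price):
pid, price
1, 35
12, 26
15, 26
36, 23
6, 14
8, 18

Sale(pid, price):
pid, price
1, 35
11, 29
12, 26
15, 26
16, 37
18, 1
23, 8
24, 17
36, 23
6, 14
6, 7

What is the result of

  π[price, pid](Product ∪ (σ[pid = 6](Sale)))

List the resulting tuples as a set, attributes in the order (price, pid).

{(14, 6), (18, 8), (23, 36), (26, 12), (26, 15), (35, 1), (7, 6)}

Filtering on pid = 6 leaves {(6, 14), (6, 7)}.
Set union of the two operands is {(1, 35), (12, 26), (15, 26), (36, 23), (6, 14), (6, 7), (8, 18)}.
π[price, pid]: project onto (price, pid) → {(14, 6), (18, 8), (23, 36), (26, 12), (26, 15), (35, 1), (7, 6)}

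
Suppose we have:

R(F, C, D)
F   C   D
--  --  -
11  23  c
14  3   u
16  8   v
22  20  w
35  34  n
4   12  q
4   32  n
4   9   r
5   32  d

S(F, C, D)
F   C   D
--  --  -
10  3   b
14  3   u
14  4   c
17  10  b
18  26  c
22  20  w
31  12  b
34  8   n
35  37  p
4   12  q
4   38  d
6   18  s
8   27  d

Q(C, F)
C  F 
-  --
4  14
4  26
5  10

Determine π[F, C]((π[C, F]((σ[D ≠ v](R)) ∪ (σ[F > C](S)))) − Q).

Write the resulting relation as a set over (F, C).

{(10, 3), (11, 23), (14, 3), (17, 10), (22, 20), (31, 12), (34, 8), (35, 34), (4, 12), (4, 32), (4, 9), (5, 32)}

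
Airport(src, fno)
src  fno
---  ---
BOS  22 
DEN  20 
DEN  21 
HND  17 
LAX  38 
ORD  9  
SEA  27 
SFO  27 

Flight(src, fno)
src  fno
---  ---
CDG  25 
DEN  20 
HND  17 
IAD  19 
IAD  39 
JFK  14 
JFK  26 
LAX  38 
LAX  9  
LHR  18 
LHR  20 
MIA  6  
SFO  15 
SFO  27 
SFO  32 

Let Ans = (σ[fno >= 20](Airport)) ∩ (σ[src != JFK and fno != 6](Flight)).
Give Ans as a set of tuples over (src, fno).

Selection fno >= 20: {(BOS, 22), (DEN, 20), (DEN, 21), (LAX, 38), (SEA, 27), (SFO, 27)}
Selection src != JFK and fno != 6: {(CDG, 25), (DEN, 20), (HND, 17), (IAD, 19), (IAD, 39), (LAX, 38), (LAX, 9), (LHR, 18), (LHR, 20), (SFO, 15), (SFO, 27), (SFO, 32)}
Taking the intersection: {(DEN, 20), (LAX, 38), (SFO, 27)}

{(DEN, 20), (LAX, 38), (SFO, 27)}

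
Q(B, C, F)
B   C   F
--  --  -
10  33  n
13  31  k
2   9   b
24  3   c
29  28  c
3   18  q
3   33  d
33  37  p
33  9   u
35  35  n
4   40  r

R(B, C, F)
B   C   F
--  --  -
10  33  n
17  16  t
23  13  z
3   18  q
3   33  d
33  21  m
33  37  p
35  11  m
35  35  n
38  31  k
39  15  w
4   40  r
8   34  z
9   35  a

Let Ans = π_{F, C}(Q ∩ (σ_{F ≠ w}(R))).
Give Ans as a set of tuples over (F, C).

{(d, 33), (n, 33), (n, 35), (p, 37), (q, 18), (r, 40)}

Apply σ_{F ≠ w}; surviving tuples: {(10, 33, n), (17, 16, t), (23, 13, z), (3, 18, q), (3, 33, d), (33, 21, m), (33, 37, p), (35, 11, m), (35, 35, n), (38, 31, k), (4, 40, r), (8, 34, z), (9, 35, a)}
Intersection: {(10, 33, n), (13, 31, k), (2, 9, b), (24, 3, c), (29, 28, c), (3, 18, q), (3, 33, d), (33, 37, p), (33, 9, u), (35, 35, n), (4, 40, r)} with {(10, 33, n), (17, 16, t), (23, 13, z), (3, 18, q), (3, 33, d), (33, 21, m), (33, 37, p), (35, 11, m), (35, 35, n), (38, 31, k), (4, 40, r), (8, 34, z), (9, 35, a)} → {(10, 33, n), (3, 18, q), (3, 33, d), (33, 37, p), (35, 35, n), (4, 40, r)}
Projecting to F, C: {(d, 33), (n, 33), (n, 35), (p, 37), (q, 18), (r, 40)}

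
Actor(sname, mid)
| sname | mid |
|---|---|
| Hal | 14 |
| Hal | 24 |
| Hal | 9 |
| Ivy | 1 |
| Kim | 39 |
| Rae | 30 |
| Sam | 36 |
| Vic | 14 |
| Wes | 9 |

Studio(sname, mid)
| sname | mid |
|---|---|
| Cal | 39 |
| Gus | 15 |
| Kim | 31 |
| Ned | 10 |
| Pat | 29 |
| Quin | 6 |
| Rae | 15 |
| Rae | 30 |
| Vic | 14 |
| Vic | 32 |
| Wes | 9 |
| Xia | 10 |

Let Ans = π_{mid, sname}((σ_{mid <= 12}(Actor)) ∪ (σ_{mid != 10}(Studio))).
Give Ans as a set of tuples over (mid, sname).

Filtering on mid <= 12 leaves {(Hal, 9), (Ivy, 1), (Wes, 9)}.
Filtering on mid != 10 leaves {(Cal, 39), (Gus, 15), (Kim, 31), (Pat, 29), (Quin, 6), (Rae, 15), (Rae, 30), (Vic, 14), (Vic, 32), (Wes, 9)}.
Taking the union: {(Cal, 39), (Gus, 15), (Hal, 9), (Ivy, 1), (Kim, 31), (Pat, 29), (Quin, 6), (Rae, 15), (Rae, 30), (Vic, 14), (Vic, 32), (Wes, 9)}
π[mid, sname]: project onto (mid, sname) → {(1, Ivy), (14, Vic), (15, Gus), (15, Rae), (29, Pat), (30, Rae), (31, Kim), (32, Vic), (39, Cal), (6, Quin), (9, Hal), (9, Wes)}

{(1, Ivy), (14, Vic), (15, Gus), (15, Rae), (29, Pat), (30, Rae), (31, Kim), (32, Vic), (39, Cal), (6, Quin), (9, Hal), (9, Wes)}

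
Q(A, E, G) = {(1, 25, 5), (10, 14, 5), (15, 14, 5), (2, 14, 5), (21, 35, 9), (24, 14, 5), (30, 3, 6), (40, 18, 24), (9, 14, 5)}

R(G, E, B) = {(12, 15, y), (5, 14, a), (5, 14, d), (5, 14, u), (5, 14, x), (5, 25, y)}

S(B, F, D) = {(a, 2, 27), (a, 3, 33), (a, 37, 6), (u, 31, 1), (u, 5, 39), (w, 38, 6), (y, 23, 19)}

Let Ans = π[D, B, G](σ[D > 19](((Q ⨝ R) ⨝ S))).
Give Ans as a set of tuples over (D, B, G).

Natural join on E, G: {(1, 25, 5, y), (10, 14, 5, a), (10, 14, 5, d), (10, 14, 5, u), (10, 14, 5, x), (15, 14, 5, a), (15, 14, 5, d), (15, 14, 5, u), (15, 14, 5, x), (2, 14, 5, a), (2, 14, 5, d), (2, 14, 5, u), (2, 14, 5, x), (24, 14, 5, a), (24, 14, 5, d), (24, 14, 5, u), (24, 14, 5, x), (9, 14, 5, a), (9, 14, 5, d), (9, 14, 5, u), (9, 14, 5, x)}
Natural join on B: {(1, 25, 5, y, 23, 19), (10, 14, 5, a, 2, 27), (10, 14, 5, a, 3, 33), (10, 14, 5, a, 37, 6), (10, 14, 5, u, 31, 1), (10, 14, 5, u, 5, 39), (15, 14, 5, a, 2, 27), (15, 14, 5, a, 3, 33), (15, 14, 5, a, 37, 6), (15, 14, 5, u, 31, 1), (15, 14, 5, u, 5, 39), (2, 14, 5, a, 2, 27), (2, 14, 5, a, 3, 33), (2, 14, 5, a, 37, 6), (2, 14, 5, u, 31, 1), (2, 14, 5, u, 5, 39), (24, 14, 5, a, 2, 27), (24, 14, 5, a, 3, 33), (24, 14, 5, a, 37, 6), (24, 14, 5, u, 31, 1), (24, 14, 5, u, 5, 39), (9, 14, 5, a, 2, 27), (9, 14, 5, a, 3, 33), (9, 14, 5, a, 37, 6), (9, 14, 5, u, 31, 1), (9, 14, 5, u, 5, 39)}
Filtering on D > 19 leaves {(10, 14, 5, a, 2, 27), (10, 14, 5, a, 3, 33), (10, 14, 5, u, 5, 39), (15, 14, 5, a, 2, 27), (15, 14, 5, a, 3, 33), (15, 14, 5, u, 5, 39), (2, 14, 5, a, 2, 27), (2, 14, 5, a, 3, 33), (2, 14, 5, u, 5, 39), (24, 14, 5, a, 2, 27), (24, 14, 5, a, 3, 33), (24, 14, 5, u, 5, 39), (9, 14, 5, a, 2, 27), (9, 14, 5, a, 3, 33), (9, 14, 5, u, 5, 39)}.
π_{D, B, G} gives {(27, a, 5), (33, a, 5), (39, u, 5)} (12 duplicate(s) eliminated).

{(27, a, 5), (33, a, 5), (39, u, 5)}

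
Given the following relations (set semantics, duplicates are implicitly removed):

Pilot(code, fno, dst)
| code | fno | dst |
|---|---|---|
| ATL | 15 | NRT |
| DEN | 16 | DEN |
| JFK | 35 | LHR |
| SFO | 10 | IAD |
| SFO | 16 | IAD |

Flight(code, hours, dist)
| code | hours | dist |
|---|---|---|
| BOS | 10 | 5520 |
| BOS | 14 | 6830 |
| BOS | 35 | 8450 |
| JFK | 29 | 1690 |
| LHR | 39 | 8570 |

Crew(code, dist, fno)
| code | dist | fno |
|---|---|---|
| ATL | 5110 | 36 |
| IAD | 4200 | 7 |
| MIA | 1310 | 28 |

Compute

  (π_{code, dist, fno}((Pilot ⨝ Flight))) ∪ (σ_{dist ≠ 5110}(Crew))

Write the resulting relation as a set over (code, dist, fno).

{(IAD, 4200, 7), (JFK, 1690, 35), (MIA, 1310, 28)}

Natural join on code: {(JFK, 35, LHR, 29, 1690)}
Projecting to code, dist, fno: {(JFK, 1690, 35)}
σ[dist ≠ 5110]: keep tuples satisfying dist ≠ 5110 → {(IAD, 4200, 7), (MIA, 1310, 28)}
Union: {(JFK, 1690, 35)} with {(IAD, 4200, 7), (MIA, 1310, 28)} → {(IAD, 4200, 7), (JFK, 1690, 35), (MIA, 1310, 28)}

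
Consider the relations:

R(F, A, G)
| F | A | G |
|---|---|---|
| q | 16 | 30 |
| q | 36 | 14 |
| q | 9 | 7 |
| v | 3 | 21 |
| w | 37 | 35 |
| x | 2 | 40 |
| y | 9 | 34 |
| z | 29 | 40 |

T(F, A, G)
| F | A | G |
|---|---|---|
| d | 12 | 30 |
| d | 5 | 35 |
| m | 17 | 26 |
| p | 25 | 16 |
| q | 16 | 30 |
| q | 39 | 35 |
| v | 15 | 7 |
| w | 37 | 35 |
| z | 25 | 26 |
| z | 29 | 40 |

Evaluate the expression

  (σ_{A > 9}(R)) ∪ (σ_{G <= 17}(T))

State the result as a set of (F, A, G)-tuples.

{(p, 25, 16), (q, 16, 30), (q, 36, 14), (v, 15, 7), (w, 37, 35), (z, 29, 40)}

Filtering on A > 9 leaves {(q, 16, 30), (q, 36, 14), (w, 37, 35), (z, 29, 40)}.
Filtering on G <= 17 leaves {(p, 25, 16), (v, 15, 7)}.
Union: {(q, 16, 30), (q, 36, 14), (w, 37, 35), (z, 29, 40)} with {(p, 25, 16), (v, 15, 7)} → {(p, 25, 16), (q, 16, 30), (q, 36, 14), (v, 15, 7), (w, 37, 35), (z, 29, 40)}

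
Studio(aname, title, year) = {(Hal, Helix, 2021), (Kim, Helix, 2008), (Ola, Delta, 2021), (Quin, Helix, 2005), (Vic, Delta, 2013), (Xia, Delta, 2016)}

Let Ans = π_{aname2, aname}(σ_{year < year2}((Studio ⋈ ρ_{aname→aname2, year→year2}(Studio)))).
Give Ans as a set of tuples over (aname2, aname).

{(Hal, Kim), (Hal, Quin), (Kim, Quin), (Ola, Vic), (Ola, Xia), (Xia, Vic)}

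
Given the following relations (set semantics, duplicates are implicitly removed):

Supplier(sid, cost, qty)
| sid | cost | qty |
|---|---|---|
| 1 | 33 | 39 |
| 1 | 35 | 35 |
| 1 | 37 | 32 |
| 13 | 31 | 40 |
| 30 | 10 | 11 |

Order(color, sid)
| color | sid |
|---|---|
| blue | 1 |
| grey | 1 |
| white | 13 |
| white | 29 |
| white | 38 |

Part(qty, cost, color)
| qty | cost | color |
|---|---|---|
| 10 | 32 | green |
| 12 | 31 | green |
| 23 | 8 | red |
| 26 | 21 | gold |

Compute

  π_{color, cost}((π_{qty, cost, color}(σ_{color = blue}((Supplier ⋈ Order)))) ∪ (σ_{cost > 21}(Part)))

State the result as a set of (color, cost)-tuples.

{(blue, 33), (blue, 35), (blue, 37), (green, 31), (green, 32)}

Supplier ⋈ Order (natural join on sid): {(1, 33, 39, blue), (1, 33, 39, grey), (1, 35, 35, blue), (1, 35, 35, grey), (1, 37, 32, blue), (1, 37, 32, grey), (13, 31, 40, white)}
Apply σ_{color = blue}; surviving tuples: {(1, 33, 39, blue), (1, 35, 35, blue), (1, 37, 32, blue)}
Keep only column(s) qty, cost, color: {(32, 37, blue), (35, 35, blue), (39, 33, blue)}
Apply σ_{cost > 21}; surviving tuples: {(10, 32, green), (12, 31, green)}
Taking the union: {(10, 32, green), (12, 31, green), (32, 37, blue), (35, 35, blue), (39, 33, blue)}
Keep only column(s) color, cost: {(blue, 33), (blue, 35), (blue, 37), (green, 31), (green, 32)}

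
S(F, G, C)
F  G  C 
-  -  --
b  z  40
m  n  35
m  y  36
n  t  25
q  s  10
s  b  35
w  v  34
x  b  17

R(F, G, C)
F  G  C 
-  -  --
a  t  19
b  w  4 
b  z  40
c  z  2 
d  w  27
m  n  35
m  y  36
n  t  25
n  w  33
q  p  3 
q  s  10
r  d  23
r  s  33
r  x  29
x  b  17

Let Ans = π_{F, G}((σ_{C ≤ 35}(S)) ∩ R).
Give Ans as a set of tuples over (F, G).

Apply σ_{C ≤ 35}; surviving tuples: {(m, n, 35), (n, t, 25), (q, s, 10), (s, b, 35), (w, v, 34), (x, b, 17)}
Taking the intersection: {(m, n, 35), (n, t, 25), (q, s, 10), (x, b, 17)}
Projecting to F, G: {(m, n), (n, t), (q, s), (x, b)}

{(m, n), (n, t), (q, s), (x, b)}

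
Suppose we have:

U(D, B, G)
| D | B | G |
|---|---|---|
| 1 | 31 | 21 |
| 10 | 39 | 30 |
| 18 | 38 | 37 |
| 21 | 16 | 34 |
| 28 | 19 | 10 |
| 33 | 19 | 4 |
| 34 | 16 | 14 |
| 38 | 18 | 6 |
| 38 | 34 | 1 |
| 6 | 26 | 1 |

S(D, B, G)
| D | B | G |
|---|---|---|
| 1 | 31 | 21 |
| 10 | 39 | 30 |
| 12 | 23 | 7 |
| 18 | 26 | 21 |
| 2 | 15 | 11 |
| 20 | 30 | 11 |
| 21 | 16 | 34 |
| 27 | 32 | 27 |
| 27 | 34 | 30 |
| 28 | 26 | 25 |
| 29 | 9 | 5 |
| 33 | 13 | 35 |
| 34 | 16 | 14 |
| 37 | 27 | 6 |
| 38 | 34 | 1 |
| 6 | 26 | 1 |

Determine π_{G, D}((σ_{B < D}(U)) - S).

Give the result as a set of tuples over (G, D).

Apply σ_{B < D}; surviving tuples: {(21, 16, 34), (28, 19, 10), (33, 19, 4), (34, 16, 14), (38, 18, 6), (38, 34, 1)}
Difference: {(21, 16, 34), (28, 19, 10), (33, 19, 4), (34, 16, 14), (38, 18, 6), (38, 34, 1)} with {(1, 31, 21), (10, 39, 30), (12, 23, 7), (18, 26, 21), (2, 15, 11), (20, 30, 11), (21, 16, 34), (27, 32, 27), (27, 34, 30), (28, 26, 25), (29, 9, 5), (33, 13, 35), (34, 16, 14), (37, 27, 6), (38, 34, 1), (6, 26, 1)} → {(28, 19, 10), (33, 19, 4), (38, 18, 6)}
π_{G, D} gives {(10, 28), (4, 33), (6, 38)}.

{(10, 28), (4, 33), (6, 38)}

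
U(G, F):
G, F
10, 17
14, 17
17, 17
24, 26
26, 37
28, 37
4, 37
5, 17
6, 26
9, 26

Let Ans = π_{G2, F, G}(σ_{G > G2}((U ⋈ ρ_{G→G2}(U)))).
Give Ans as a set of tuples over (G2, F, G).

{(10, 17, 14), (10, 17, 17), (14, 17, 17), (26, 37, 28), (4, 37, 26), (4, 37, 28), (5, 17, 10), (5, 17, 14), (5, 17, 17), (6, 26, 24), (6, 26, 9), (9, 26, 24)}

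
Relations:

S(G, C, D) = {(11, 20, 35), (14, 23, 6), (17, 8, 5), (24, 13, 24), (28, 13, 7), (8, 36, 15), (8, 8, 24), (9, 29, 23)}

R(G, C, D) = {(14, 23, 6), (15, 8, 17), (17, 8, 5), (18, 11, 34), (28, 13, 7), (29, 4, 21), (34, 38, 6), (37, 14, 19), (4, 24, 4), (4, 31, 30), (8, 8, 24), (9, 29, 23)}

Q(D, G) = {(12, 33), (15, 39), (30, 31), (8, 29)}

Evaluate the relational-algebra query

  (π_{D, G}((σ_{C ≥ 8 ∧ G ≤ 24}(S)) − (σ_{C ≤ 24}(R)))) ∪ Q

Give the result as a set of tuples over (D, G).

Apply σ_{C ≥ 8 ∧ G ≤ 24}; surviving tuples: {(11, 20, 35), (14, 23, 6), (17, 8, 5), (24, 13, 24), (8, 36, 15), (8, 8, 24), (9, 29, 23)}
Apply σ_{C ≤ 24}; surviving tuples: {(14, 23, 6), (15, 8, 17), (17, 8, 5), (18, 11, 34), (28, 13, 7), (29, 4, 21), (37, 14, 19), (4, 24, 4), (8, 8, 24)}
Difference: {(11, 20, 35), (14, 23, 6), (17, 8, 5), (24, 13, 24), (8, 36, 15), (8, 8, 24), (9, 29, 23)} with {(14, 23, 6), (15, 8, 17), (17, 8, 5), (18, 11, 34), (28, 13, 7), (29, 4, 21), (37, 14, 19), (4, 24, 4), (8, 8, 24)} → {(11, 20, 35), (24, 13, 24), (8, 36, 15), (9, 29, 23)}
Projecting to D, G: {(15, 8), (23, 9), (24, 24), (35, 11)}
Union: {(15, 8), (23, 9), (24, 24), (35, 11)} with {(12, 33), (15, 39), (30, 31), (8, 29)} → {(12, 33), (15, 39), (15, 8), (23, 9), (24, 24), (30, 31), (35, 11), (8, 29)}

{(12, 33), (15, 39), (15, 8), (23, 9), (24, 24), (30, 31), (35, 11), (8, 29)}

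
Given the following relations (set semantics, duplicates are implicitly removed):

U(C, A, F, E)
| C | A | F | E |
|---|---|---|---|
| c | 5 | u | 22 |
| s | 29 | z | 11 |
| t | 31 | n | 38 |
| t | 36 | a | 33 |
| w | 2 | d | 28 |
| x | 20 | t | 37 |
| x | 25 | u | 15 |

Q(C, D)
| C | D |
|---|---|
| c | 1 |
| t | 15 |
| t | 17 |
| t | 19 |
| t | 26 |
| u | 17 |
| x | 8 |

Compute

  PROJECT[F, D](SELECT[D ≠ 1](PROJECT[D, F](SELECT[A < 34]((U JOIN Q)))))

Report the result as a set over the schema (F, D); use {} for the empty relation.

{(n, 15), (n, 17), (n, 19), (n, 26), (t, 8), (u, 8)}

U ⋈ Q (natural join on C): {(c, 5, u, 22, 1), (t, 31, n, 38, 15), (t, 31, n, 38, 17), (t, 31, n, 38, 19), (t, 31, n, 38, 26), (t, 36, a, 33, 15), (t, 36, a, 33, 17), (t, 36, a, 33, 19), (t, 36, a, 33, 26), (x, 20, t, 37, 8), (x, 25, u, 15, 8)}
σ[A < 34]: keep tuples satisfying A < 34 → {(c, 5, u, 22, 1), (t, 31, n, 38, 15), (t, 31, n, 38, 17), (t, 31, n, 38, 19), (t, 31, n, 38, 26), (x, 20, t, 37, 8), (x, 25, u, 15, 8)}
Keep only column(s) D, F: {(1, u), (15, n), (17, n), (19, n), (26, n), (8, t), (8, u)}
σ[D ≠ 1]: keep tuples satisfying D ≠ 1 → {(15, n), (17, n), (19, n), (26, n), (8, t), (8, u)}
Keep only column(s) F, D: {(n, 15), (n, 17), (n, 19), (n, 26), (t, 8), (u, 8)}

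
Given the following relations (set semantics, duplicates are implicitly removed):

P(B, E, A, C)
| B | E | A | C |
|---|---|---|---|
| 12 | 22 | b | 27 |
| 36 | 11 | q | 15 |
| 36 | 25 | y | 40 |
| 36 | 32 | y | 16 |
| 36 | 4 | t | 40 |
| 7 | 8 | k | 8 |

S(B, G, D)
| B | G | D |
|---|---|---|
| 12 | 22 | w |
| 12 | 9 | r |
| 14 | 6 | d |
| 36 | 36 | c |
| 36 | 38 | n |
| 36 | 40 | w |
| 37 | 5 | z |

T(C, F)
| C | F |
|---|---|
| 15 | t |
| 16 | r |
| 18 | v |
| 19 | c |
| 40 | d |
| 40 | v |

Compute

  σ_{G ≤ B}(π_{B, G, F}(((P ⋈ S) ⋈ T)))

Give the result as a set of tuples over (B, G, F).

{(36, 36, d), (36, 36, r), (36, 36, t), (36, 36, v)}

Joining P and S on B yields {(12, 22, b, 27, 22, w), (12, 22, b, 27, 9, r), (36, 11, q, 15, 36, c), (36, 11, q, 15, 38, n), (36, 11, q, 15, 40, w), (36, 25, y, 40, 36, c), (36, 25, y, 40, 38, n), (36, 25, y, 40, 40, w), (36, 32, y, 16, 36, c), (36, 32, y, 16, 38, n), (36, 32, y, 16, 40, w), (36, 4, t, 40, 36, c), (36, 4, t, 40, 38, n), (36, 4, t, 40, 40, w)}.
Joining (P ⋈ S) and T on C yields {(36, 11, q, 15, 36, c, t), (36, 11, q, 15, 38, n, t), (36, 11, q, 15, 40, w, t), (36, 25, y, 40, 36, c, d), (36, 25, y, 40, 36, c, v), (36, 25, y, 40, 38, n, d), (36, 25, y, 40, 38, n, v), (36, 25, y, 40, 40, w, d), (36, 25, y, 40, 40, w, v), (36, 32, y, 16, 36, c, r), (36, 32, y, 16, 38, n, r), (36, 32, y, 16, 40, w, r), (36, 4, t, 40, 36, c, d), (36, 4, t, 40, 36, c, v), (36, 4, t, 40, 38, n, d), (36, 4, t, 40, 38, n, v), (36, 4, t, 40, 40, w, d), (36, 4, t, 40, 40, w, v)}.
Keep only column(s) B, G, F (6 duplicate(s) eliminated): {(36, 36, d), (36, 36, r), (36, 36, t), (36, 36, v), (36, 38, d), (36, 38, r), (36, 38, t), (36, 38, v), (36, 40, d), (36, 40, r), (36, 40, t), (36, 40, v)}
σ[G ≤ B]: keep tuples satisfying G ≤ B → {(36, 36, d), (36, 36, r), (36, 36, t), (36, 36, v)}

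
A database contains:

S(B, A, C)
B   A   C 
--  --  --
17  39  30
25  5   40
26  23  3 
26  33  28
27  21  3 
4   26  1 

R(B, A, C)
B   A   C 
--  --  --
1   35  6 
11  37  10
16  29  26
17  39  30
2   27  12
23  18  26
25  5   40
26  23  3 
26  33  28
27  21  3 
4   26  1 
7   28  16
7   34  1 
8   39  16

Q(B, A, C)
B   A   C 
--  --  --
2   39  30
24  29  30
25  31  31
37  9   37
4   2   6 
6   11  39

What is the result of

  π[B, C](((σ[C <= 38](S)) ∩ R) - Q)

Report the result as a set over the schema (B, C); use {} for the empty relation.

Apply σ_{C <= 38}; surviving tuples: {(17, 39, 30), (26, 23, 3), (26, 33, 28), (27, 21, 3), (4, 26, 1)}
Set intersection of the two operands is {(17, 39, 30), (26, 23, 3), (26, 33, 28), (27, 21, 3), (4, 26, 1)}.
Set difference of the two operands is {(17, 39, 30), (26, 23, 3), (26, 33, 28), (27, 21, 3), (4, 26, 1)}.
Projecting to B, C: {(17, 30), (26, 28), (26, 3), (27, 3), (4, 1)}

{(17, 30), (26, 28), (26, 3), (27, 3), (4, 1)}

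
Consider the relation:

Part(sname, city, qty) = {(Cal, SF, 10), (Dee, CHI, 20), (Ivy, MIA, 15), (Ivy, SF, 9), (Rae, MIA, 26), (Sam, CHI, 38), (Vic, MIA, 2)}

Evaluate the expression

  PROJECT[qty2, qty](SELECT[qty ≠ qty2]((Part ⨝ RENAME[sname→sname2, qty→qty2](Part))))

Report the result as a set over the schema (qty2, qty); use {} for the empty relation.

{(10, 9), (15, 2), (15, 26), (2, 15), (2, 26), (20, 38), (26, 15), (26, 2), (38, 20), (9, 10)}

ρ[sname→sname2, qty→qty2]: schema becomes (sname2, city, qty2); tuples unchanged.
Joining Part and RENAME[sname→sname2, qty→qty2](Part) on city yields {(Cal, SF, 10, Cal, 10), (Cal, SF, 10, Ivy, 9), (Dee, CHI, 20, Dee, 20), (Dee, CHI, 20, Sam, 38), (Ivy, MIA, 15, Ivy, 15), (Ivy, MIA, 15, Rae, 26), (Ivy, MIA, 15, Vic, 2), (Ivy, SF, 9, Cal, 10), (Ivy, SF, 9, Ivy, 9), (Rae, MIA, 26, Ivy, 15), (Rae, MIA, 26, Rae, 26), (Rae, MIA, 26, Vic, 2), (Sam, CHI, 38, Dee, 20), (Sam, CHI, 38, Sam, 38), (Vic, MIA, 2, Ivy, 15), (Vic, MIA, 2, Rae, 26), (Vic, MIA, 2, Vic, 2)}.
Apply σ_{qty ≠ qty2}; surviving tuples: {(Cal, SF, 10, Ivy, 9), (Dee, CHI, 20, Sam, 38), (Ivy, MIA, 15, Rae, 26), (Ivy, MIA, 15, Vic, 2), (Ivy, SF, 9, Cal, 10), (Rae, MIA, 26, Ivy, 15), (Rae, MIA, 26, Vic, 2), (Sam, CHI, 38, Dee, 20), (Vic, MIA, 2, Ivy, 15), (Vic, MIA, 2, Rae, 26)}
π[qty2, qty]: project onto (qty2, qty) → {(10, 9), (15, 2), (15, 26), (2, 15), (2, 26), (20, 38), (26, 15), (26, 2), (38, 20), (9, 10)}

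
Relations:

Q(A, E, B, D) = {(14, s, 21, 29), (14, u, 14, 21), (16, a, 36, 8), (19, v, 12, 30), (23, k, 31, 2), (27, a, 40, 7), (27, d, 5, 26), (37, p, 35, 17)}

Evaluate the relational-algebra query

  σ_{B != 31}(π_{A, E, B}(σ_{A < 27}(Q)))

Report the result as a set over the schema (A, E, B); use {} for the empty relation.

{(14, s, 21), (14, u, 14), (16, a, 36), (19, v, 12)}

Filtering on A < 27 leaves {(14, s, 21, 29), (14, u, 14, 21), (16, a, 36, 8), (19, v, 12, 30), (23, k, 31, 2)}.
Keep only column(s) A, E, B: {(14, s, 21), (14, u, 14), (16, a, 36), (19, v, 12), (23, k, 31)}
Filtering on B != 31 leaves {(14, s, 21), (14, u, 14), (16, a, 36), (19, v, 12)}.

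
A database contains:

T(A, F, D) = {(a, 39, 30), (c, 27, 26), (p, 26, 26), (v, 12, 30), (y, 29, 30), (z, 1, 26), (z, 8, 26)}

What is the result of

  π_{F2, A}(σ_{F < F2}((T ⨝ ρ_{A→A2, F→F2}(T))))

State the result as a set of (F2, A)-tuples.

ρ[A→A2, F→F2]: schema becomes (A2, F2, D); tuples unchanged.
Joining T and ρ_{A→A2, F→F2}(T) on D yields {(a, 39, 30, a, 39), (a, 39, 30, v, 12), (a, 39, 30, y, 29), (c, 27, 26, c, 27), (c, 27, 26, p, 26), (c, 27, 26, z, 1), (c, 27, 26, z, 8), (p, 26, 26, c, 27), (p, 26, 26, p, 26), (p, 26, 26, z, 1), (p, 26, 26, z, 8), (v, 12, 30, a, 39), (v, 12, 30, v, 12), (v, 12, 30, y, 29), (y, 29, 30, a, 39), (y, 29, 30, v, 12), (y, 29, 30, y, 29), (z, 1, 26, c, 27), (z, 1, 26, p, 26), (z, 1, 26, z, 1), (z, 1, 26, z, 8), (z, 8, 26, c, 27), (z, 8, 26, p, 26), (z, 8, 26, z, 1), (z, 8, 26, z, 8)}.
Filtering on F < F2 leaves {(p, 26, 26, c, 27), (v, 12, 30, a, 39), (v, 12, 30, y, 29), (y, 29, 30, a, 39), (z, 1, 26, c, 27), (z, 1, 26, p, 26), (z, 1, 26, z, 8), (z, 8, 26, c, 27), (z, 8, 26, p, 26)}.
Projecting to F2, A (2 duplicate(s) eliminated): {(26, z), (27, p), (27, z), (29, v), (39, v), (39, y), (8, z)}

{(26, z), (27, p), (27, z), (29, v), (39, v), (39, y), (8, z)}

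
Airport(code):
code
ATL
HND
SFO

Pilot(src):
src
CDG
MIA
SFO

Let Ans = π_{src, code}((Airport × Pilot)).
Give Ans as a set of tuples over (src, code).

{(CDG, ATL), (CDG, HND), (CDG, SFO), (MIA, ATL), (MIA, HND), (MIA, SFO), (SFO, ATL), (SFO, HND), (SFO, SFO)}

Airport × Pilot: Cartesian product, 3·3 = 9 tuples over (code, src).
Projecting to src, code: {(CDG, ATL), (CDG, HND), (CDG, SFO), (MIA, ATL), (MIA, HND), (MIA, SFO), (SFO, ATL), (SFO, HND), (SFO, SFO)}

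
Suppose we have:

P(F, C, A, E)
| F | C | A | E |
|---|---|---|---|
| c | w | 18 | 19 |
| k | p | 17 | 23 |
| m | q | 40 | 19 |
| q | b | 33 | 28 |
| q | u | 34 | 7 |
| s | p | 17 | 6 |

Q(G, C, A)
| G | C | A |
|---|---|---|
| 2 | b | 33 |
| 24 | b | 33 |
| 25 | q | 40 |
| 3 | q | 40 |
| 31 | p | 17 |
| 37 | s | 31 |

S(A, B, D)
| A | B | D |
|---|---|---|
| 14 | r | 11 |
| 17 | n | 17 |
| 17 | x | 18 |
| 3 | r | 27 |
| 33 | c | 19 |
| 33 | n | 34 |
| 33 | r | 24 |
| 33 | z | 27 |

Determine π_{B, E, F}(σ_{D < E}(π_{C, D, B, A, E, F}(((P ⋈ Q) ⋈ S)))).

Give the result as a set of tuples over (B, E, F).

{(c, 28, q), (n, 23, k), (r, 28, q), (x, 23, k), (z, 28, q)}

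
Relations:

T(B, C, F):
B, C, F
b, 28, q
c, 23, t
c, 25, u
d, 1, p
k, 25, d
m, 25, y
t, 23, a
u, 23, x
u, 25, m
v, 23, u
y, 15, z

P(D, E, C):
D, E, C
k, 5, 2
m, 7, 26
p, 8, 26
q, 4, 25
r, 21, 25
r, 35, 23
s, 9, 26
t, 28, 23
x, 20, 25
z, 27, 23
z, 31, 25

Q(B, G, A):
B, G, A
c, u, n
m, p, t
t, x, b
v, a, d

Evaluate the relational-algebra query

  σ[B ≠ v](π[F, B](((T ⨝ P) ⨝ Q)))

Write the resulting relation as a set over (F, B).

{(a, t), (t, c), (u, c), (y, m)}

T ⋈ P (natural join on C): {(c, 23, t, r, 35), (c, 23, t, t, 28), (c, 23, t, z, 27), (c, 25, u, q, 4), (c, 25, u, r, 21), (c, 25, u, x, 20), (c, 25, u, z, 31), (k, 25, d, q, 4), (k, 25, d, r, 21), (k, 25, d, x, 20), (k, 25, d, z, 31), (m, 25, y, q, 4), (m, 25, y, r, 21), (m, 25, y, x, 20), (m, 25, y, z, 31), (t, 23, a, r, 35), (t, 23, a, t, 28), (t, 23, a, z, 27), (u, 23, x, r, 35), (u, 23, x, t, 28), (u, 23, x, z, 27), (u, 25, m, q, 4), (u, 25, m, r, 21), (u, 25, m, x, 20), (u, 25, m, z, 31), (v, 23, u, r, 35), (v, 23, u, t, 28), (v, 23, u, z, 27)}
(T ⨝ P) ⋈ Q (natural join on B): {(c, 23, t, r, 35, u, n), (c, 23, t, t, 28, u, n), (c, 23, t, z, 27, u, n), (c, 25, u, q, 4, u, n), (c, 25, u, r, 21, u, n), (c, 25, u, x, 20, u, n), (c, 25, u, z, 31, u, n), (m, 25, y, q, 4, p, t), (m, 25, y, r, 21, p, t), (m, 25, y, x, 20, p, t), (m, 25, y, z, 31, p, t), (t, 23, a, r, 35, x, b), (t, 23, a, t, 28, x, b), (t, 23, a, z, 27, x, b), (v, 23, u, r, 35, a, d), (v, 23, u, t, 28, a, d), (v, 23, u, z, 27, a, d)}
Projecting to F, B (12 duplicate(s) eliminated): {(a, t), (t, c), (u, c), (u, v), (y, m)}
Selection B ≠ v: {(a, t), (t, c), (u, c), (y, m)}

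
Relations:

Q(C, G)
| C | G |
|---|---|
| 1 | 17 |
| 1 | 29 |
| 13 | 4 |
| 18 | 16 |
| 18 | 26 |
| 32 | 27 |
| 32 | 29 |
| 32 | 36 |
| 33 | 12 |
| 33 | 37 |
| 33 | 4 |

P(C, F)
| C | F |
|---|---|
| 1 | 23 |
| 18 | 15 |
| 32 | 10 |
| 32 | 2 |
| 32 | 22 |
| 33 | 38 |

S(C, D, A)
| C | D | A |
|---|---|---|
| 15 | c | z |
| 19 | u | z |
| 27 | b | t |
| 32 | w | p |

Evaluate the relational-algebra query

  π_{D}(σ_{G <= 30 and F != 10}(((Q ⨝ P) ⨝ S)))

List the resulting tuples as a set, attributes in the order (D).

{w}

Joining Q and P on C yields {(1, 17, 23), (1, 29, 23), (18, 16, 15), (18, 26, 15), (32, 27, 10), (32, 27, 2), (32, 27, 22), (32, 29, 10), (32, 29, 2), (32, 29, 22), (32, 36, 10), (32, 36, 2), (32, 36, 22), (33, 12, 38), (33, 37, 38), (33, 4, 38)}.
Joining (Q ⨝ P) and S on C yields {(32, 27, 10, w, p), (32, 27, 2, w, p), (32, 27, 22, w, p), (32, 29, 10, w, p), (32, 29, 2, w, p), (32, 29, 22, w, p), (32, 36, 10, w, p), (32, 36, 2, w, p), (32, 36, 22, w, p)}.
σ[G <= 30 and F != 10]: keep tuples satisfying G <= 30 and F != 10 → {(32, 27, 2, w, p), (32, 27, 22, w, p), (32, 29, 2, w, p), (32, 29, 22, w, p)}
π_{D} gives {w} (3 duplicate(s) eliminated).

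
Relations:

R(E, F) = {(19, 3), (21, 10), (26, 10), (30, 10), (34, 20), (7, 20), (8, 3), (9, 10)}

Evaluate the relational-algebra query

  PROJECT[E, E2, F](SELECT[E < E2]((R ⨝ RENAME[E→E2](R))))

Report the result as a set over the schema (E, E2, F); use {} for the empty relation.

{(21, 26, 10), (21, 30, 10), (26, 30, 10), (7, 34, 20), (8, 19, 3), (9, 21, 10), (9, 26, 10), (9, 30, 10)}

ρ[E→E2]: schema becomes (E2, F); tuples unchanged.
Joining R and RENAME[E→E2](R) on F yields {(19, 3, 19), (19, 3, 8), (21, 10, 21), (21, 10, 26), (21, 10, 30), (21, 10, 9), (26, 10, 21), (26, 10, 26), (26, 10, 30), (26, 10, 9), (30, 10, 21), (30, 10, 26), (30, 10, 30), (30, 10, 9), (34, 20, 34), (34, 20, 7), (7, 20, 34), (7, 20, 7), (8, 3, 19), (8, 3, 8), (9, 10, 21), (9, 10, 26), (9, 10, 30), (9, 10, 9)}.
Apply σ_{E < E2}; surviving tuples: {(21, 10, 26), (21, 10, 30), (26, 10, 30), (7, 20, 34), (8, 3, 19), (9, 10, 21), (9, 10, 26), (9, 10, 30)}
π[E, E2, F]: project onto (E, E2, F) → {(21, 26, 10), (21, 30, 10), (26, 30, 10), (7, 34, 20), (8, 19, 3), (9, 21, 10), (9, 26, 10), (9, 30, 10)}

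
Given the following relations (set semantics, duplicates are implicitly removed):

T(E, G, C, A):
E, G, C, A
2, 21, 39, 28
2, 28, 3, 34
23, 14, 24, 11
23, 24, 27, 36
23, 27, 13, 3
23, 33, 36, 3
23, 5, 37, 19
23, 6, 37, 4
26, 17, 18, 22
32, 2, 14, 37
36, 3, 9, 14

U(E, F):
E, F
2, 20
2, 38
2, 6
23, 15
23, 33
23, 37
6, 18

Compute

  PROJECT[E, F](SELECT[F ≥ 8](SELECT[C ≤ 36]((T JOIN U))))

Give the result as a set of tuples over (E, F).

T ⋈ U (natural join on E): {(2, 21, 39, 28, 20), (2, 21, 39, 28, 38), (2, 21, 39, 28, 6), (2, 28, 3, 34, 20), (2, 28, 3, 34, 38), (2, 28, 3, 34, 6), (23, 14, 24, 11, 15), (23, 14, 24, 11, 33), (23, 14, 24, 11, 37), (23, 24, 27, 36, 15), (23, 24, 27, 36, 33), (23, 24, 27, 36, 37), (23, 27, 13, 3, 15), (23, 27, 13, 3, 33), (23, 27, 13, 3, 37), (23, 33, 36, 3, 15), (23, 33, 36, 3, 33), (23, 33, 36, 3, 37), (23, 5, 37, 19, 15), (23, 5, 37, 19, 33), (23, 5, 37, 19, 37), (23, 6, 37, 4, 15), (23, 6, 37, 4, 33), (23, 6, 37, 4, 37)}
Apply σ_{C ≤ 36}; surviving tuples: {(2, 28, 3, 34, 20), (2, 28, 3, 34, 38), (2, 28, 3, 34, 6), (23, 14, 24, 11, 15), (23, 14, 24, 11, 33), (23, 14, 24, 11, 37), (23, 24, 27, 36, 15), (23, 24, 27, 36, 33), (23, 24, 27, 36, 37), (23, 27, 13, 3, 15), (23, 27, 13, 3, 33), (23, 27, 13, 3, 37), (23, 33, 36, 3, 15), (23, 33, 36, 3, 33), (23, 33, 36, 3, 37)}
Apply σ_{F ≥ 8}; surviving tuples: {(2, 28, 3, 34, 20), (2, 28, 3, 34, 38), (23, 14, 24, 11, 15), (23, 14, 24, 11, 33), (23, 14, 24, 11, 37), (23, 24, 27, 36, 15), (23, 24, 27, 36, 33), (23, 24, 27, 36, 37), (23, 27, 13, 3, 15), (23, 27, 13, 3, 33), (23, 27, 13, 3, 37), (23, 33, 36, 3, 15), (23, 33, 36, 3, 33), (23, 33, 36, 3, 37)}
Projecting to E, F (9 duplicate(s) eliminated): {(2, 20), (2, 38), (23, 15), (23, 33), (23, 37)}

{(2, 20), (2, 38), (23, 15), (23, 33), (23, 37)}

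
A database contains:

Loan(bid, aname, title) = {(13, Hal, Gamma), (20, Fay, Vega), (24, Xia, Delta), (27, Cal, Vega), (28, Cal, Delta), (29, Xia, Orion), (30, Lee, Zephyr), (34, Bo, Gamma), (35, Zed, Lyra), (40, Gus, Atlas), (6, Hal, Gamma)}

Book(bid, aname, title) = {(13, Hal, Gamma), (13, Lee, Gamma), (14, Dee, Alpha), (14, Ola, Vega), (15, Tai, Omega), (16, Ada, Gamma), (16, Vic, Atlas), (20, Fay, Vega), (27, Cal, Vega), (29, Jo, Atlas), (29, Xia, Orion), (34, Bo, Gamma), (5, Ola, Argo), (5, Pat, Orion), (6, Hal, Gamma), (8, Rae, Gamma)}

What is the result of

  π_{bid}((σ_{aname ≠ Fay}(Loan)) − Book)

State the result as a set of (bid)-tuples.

Filtering on aname ≠ Fay leaves {(13, Hal, Gamma), (24, Xia, Delta), (27, Cal, Vega), (28, Cal, Delta), (29, Xia, Orion), (30, Lee, Zephyr), (34, Bo, Gamma), (35, Zed, Lyra), (40, Gus, Atlas), (6, Hal, Gamma)}.
Difference: {(13, Hal, Gamma), (24, Xia, Delta), (27, Cal, Vega), (28, Cal, Delta), (29, Xia, Orion), (30, Lee, Zephyr), (34, Bo, Gamma), (35, Zed, Lyra), (40, Gus, Atlas), (6, Hal, Gamma)} with {(13, Hal, Gamma), (13, Lee, Gamma), (14, Dee, Alpha), (14, Ola, Vega), (15, Tai, Omega), (16, Ada, Gamma), (16, Vic, Atlas), (20, Fay, Vega), (27, Cal, Vega), (29, Jo, Atlas), (29, Xia, Orion), (34, Bo, Gamma), (5, Ola, Argo), (5, Pat, Orion), (6, Hal, Gamma), (8, Rae, Gamma)} → {(24, Xia, Delta), (28, Cal, Delta), (30, Lee, Zephyr), (35, Zed, Lyra), (40, Gus, Atlas)}
π[bid]: project onto (bid) → {24, 28, 30, 35, 40}

{24, 28, 30, 35, 40}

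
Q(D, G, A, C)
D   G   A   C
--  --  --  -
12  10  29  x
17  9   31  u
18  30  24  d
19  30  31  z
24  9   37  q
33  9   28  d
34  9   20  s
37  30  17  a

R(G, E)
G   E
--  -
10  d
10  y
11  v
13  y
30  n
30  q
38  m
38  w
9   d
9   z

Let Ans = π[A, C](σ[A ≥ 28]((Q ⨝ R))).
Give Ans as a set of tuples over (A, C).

{(28, d), (29, x), (31, u), (31, z), (37, q)}

Joining Q and R on G yields {(12, 10, 29, x, d), (12, 10, 29, x, y), (17, 9, 31, u, d), (17, 9, 31, u, z), (18, 30, 24, d, n), (18, 30, 24, d, q), (19, 30, 31, z, n), (19, 30, 31, z, q), (24, 9, 37, q, d), (24, 9, 37, q, z), (33, 9, 28, d, d), (33, 9, 28, d, z), (34, 9, 20, s, d), (34, 9, 20, s, z), (37, 30, 17, a, n), (37, 30, 17, a, q)}.
Apply σ_{A ≥ 28}; surviving tuples: {(12, 10, 29, x, d), (12, 10, 29, x, y), (17, 9, 31, u, d), (17, 9, 31, u, z), (19, 30, 31, z, n), (19, 30, 31, z, q), (24, 9, 37, q, d), (24, 9, 37, q, z), (33, 9, 28, d, d), (33, 9, 28, d, z)}
Projecting to A, C (5 duplicate(s) eliminated): {(28, d), (29, x), (31, u), (31, z), (37, q)}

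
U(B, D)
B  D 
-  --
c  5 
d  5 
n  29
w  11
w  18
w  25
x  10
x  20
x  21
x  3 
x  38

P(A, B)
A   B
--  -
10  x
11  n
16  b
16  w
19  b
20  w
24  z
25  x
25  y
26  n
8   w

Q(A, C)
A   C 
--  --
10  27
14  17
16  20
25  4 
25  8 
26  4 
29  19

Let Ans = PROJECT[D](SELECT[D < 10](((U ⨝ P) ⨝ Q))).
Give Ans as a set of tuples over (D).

{3}

Natural join on B: {(n, 29, 11), (n, 29, 26), (w, 11, 16), (w, 11, 20), (w, 11, 8), (w, 18, 16), (w, 18, 20), (w, 18, 8), (w, 25, 16), (w, 25, 20), (w, 25, 8), (x, 10, 10), (x, 10, 25), (x, 20, 10), (x, 20, 25), (x, 21, 10), (x, 21, 25), (x, 3, 10), (x, 3, 25), (x, 38, 10), (x, 38, 25)}
Natural join on A: {(n, 29, 26, 4), (w, 11, 16, 20), (w, 18, 16, 20), (w, 25, 16, 20), (x, 10, 10, 27), (x, 10, 25, 4), (x, 10, 25, 8), (x, 20, 10, 27), (x, 20, 25, 4), (x, 20, 25, 8), (x, 21, 10, 27), (x, 21, 25, 4), (x, 21, 25, 8), (x, 3, 10, 27), (x, 3, 25, 4), (x, 3, 25, 8), (x, 38, 10, 27), (x, 38, 25, 4), (x, 38, 25, 8)}
Filtering on D < 10 leaves {(x, 3, 10, 27), (x, 3, 25, 4), (x, 3, 25, 8)}.
π_{D} gives {3} (2 duplicate(s) eliminated).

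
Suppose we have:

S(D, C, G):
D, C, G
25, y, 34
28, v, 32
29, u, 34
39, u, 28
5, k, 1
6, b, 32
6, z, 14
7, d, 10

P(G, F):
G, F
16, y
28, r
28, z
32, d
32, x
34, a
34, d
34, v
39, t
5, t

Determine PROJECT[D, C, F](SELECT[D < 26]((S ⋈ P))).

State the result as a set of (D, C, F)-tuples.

Joining S and P on G yields {(25, y, 34, a), (25, y, 34, d), (25, y, 34, v), (28, v, 32, d), (28, v, 32, x), (29, u, 34, a), (29, u, 34, d), (29, u, 34, v), (39, u, 28, r), (39, u, 28, z), (6, b, 32, d), (6, b, 32, x)}.
Apply σ_{D < 26}; surviving tuples: {(25, y, 34, a), (25, y, 34, d), (25, y, 34, v), (6, b, 32, d), (6, b, 32, x)}
Projecting to D, C, F: {(25, y, a), (25, y, d), (25, y, v), (6, b, d), (6, b, x)}

{(25, y, a), (25, y, d), (25, y, v), (6, b, d), (6, b, x)}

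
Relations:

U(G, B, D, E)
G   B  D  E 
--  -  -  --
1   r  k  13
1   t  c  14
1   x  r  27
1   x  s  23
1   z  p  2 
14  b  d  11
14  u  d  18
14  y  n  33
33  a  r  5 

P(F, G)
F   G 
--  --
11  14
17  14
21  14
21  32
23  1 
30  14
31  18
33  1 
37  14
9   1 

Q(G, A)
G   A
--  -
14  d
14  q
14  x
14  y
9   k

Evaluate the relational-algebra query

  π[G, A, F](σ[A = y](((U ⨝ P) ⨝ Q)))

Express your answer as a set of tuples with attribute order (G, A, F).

U ⋈ P (natural join on G): {(1, r, k, 13, 23), (1, r, k, 13, 33), (1, r, k, 13, 9), (1, t, c, 14, 23), (1, t, c, 14, 33), (1, t, c, 14, 9), (1, x, r, 27, 23), (1, x, r, 27, 33), (1, x, r, 27, 9), (1, x, s, 23, 23), (1, x, s, 23, 33), (1, x, s, 23, 9), (1, z, p, 2, 23), (1, z, p, 2, 33), (1, z, p, 2, 9), (14, b, d, 11, 11), (14, b, d, 11, 17), (14, b, d, 11, 21), (14, b, d, 11, 30), (14, b, d, 11, 37), (14, u, d, 18, 11), (14, u, d, 18, 17), (14, u, d, 18, 21), (14, u, d, 18, 30), (14, u, d, 18, 37), (14, y, n, 33, 11), (14, y, n, 33, 17), (14, y, n, 33, 21), (14, y, n, 33, 30), (14, y, n, 33, 37)}
(U ⨝ P) ⋈ Q (natural join on G): {(14, b, d, 11, 11, d), (14, b, d, 11, 11, q), (14, b, d, 11, 11, x), (14, b, d, 11, 11, y), (14, b, d, 11, 17, d), (14, b, d, 11, 17, q), (14, b, d, 11, 17, x), (14, b, d, 11, 17, y), (14, b, d, 11, 21, d), (14, b, d, 11, 21, q), (14, b, d, 11, 21, x), (14, b, d, 11, 21, y), (14, b, d, 11, 30, d), (14, b, d, 11, 30, q), (14, b, d, 11, 30, x), (14, b, d, 11, 30, y), (14, b, d, 11, 37, d), (14, b, d, 11, 37, q), (14, b, d, 11, 37, x), (14, b, d, 11, 37, y), (14, u, d, 18, 11, d), (14, u, d, 18, 11, q), (14, u, d, 18, 11, x), (14, u, d, 18, 11, y), (14, u, d, 18, 17, d), (14, u, d, 18, 17, q), (14, u, d, 18, 17, x), (14, u, d, 18, 17, y), (14, u, d, 18, 21, d), (14, u, d, 18, 21, q), (14, u, d, 18, 21, x), (14, u, d, 18, 21, y), (14, u, d, 18, 30, d), (14, u, d, 18, 30, q), (14, u, d, 18, 30, x), (14, u, d, 18, 30, y), (14, u, d, 18, 37, d), (14, u, d, 18, 37, q), (14, u, d, 18, 37, x), (14, u, d, 18, 37, y), (14, y, n, 33, 11, d), (14, y, n, 33, 11, q), (14, y, n, 33, 11, x), (14, y, n, 33, 11, y), (14, y, n, 33, 17, d), (14, y, n, 33, 17, q), (14, y, n, 33, 17, x), (14, y, n, 33, 17, y), (14, y, n, 33, 21, d), (14, y, n, 33, 21, q), (14, y, n, 33, 21, x), (14, y, n, 33, 21, y), (14, y, n, 33, 30, d), (14, y, n, 33, 30, q), (14, y, n, 33, 30, x), (14, y, n, 33, 30, y), (14, y, n, 33, 37, d), (14, y, n, 33, 37, q), (14, y, n, 33, 37, x), (14, y, n, 33, 37, y)}
Filtering on A = y leaves {(14, b, d, 11, 11, y), (14, b, d, 11, 17, y), (14, b, d, 11, 21, y), (14, b, d, 11, 30, y), (14, b, d, 11, 37, y), (14, u, d, 18, 11, y), (14, u, d, 18, 17, y), (14, u, d, 18, 21, y), (14, u, d, 18, 30, y), (14, u, d, 18, 37, y), (14, y, n, 33, 11, y), (14, y, n, 33, 17, y), (14, y, n, 33, 21, y), (14, y, n, 33, 30, y), (14, y, n, 33, 37, y)}.
π_{G, A, F} gives {(14, y, 11), (14, y, 17), (14, y, 21), (14, y, 30), (14, y, 37)} (10 duplicate(s) eliminated).

{(14, y, 11), (14, y, 17), (14, y, 21), (14, y, 30), (14, y, 37)}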